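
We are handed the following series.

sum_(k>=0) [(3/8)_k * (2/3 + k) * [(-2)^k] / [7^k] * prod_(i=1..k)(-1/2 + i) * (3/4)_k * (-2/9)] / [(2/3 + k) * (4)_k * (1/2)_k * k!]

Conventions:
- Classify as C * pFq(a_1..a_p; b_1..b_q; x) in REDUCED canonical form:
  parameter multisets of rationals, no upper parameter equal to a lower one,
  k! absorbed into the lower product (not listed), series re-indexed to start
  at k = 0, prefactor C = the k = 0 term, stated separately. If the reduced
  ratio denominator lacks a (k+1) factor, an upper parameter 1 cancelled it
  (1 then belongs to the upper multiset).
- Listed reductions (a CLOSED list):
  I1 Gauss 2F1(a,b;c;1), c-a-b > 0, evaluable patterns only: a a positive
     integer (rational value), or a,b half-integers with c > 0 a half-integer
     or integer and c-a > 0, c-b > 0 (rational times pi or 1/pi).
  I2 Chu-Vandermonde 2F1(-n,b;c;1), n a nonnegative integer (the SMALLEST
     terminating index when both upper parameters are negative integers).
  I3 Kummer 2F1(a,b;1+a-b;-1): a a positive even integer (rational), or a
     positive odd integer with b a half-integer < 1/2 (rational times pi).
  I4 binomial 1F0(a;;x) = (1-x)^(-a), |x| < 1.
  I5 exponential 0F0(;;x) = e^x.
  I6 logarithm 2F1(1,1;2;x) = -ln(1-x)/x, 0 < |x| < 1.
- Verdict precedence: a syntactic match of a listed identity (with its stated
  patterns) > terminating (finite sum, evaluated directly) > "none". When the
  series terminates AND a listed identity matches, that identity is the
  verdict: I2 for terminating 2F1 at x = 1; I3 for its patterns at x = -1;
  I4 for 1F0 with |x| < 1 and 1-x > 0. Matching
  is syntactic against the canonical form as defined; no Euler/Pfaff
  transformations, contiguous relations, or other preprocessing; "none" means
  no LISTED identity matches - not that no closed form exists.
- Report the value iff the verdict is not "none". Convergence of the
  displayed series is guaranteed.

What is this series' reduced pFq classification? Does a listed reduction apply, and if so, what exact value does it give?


With C = -2/9: the canonical form is 2F1(3/8, 3/4; 4; -2/7). Verdict: none here - no I1-I6 shape fits x = -2/7 with lower {4}.

Key step: x = (-2/7) and the running product (C = -2/9, x = -2/7) telescopes to a rising factorial.
Step ratio: r(k) = (-2/7) * (k+3/8) (k+3/4) / [(k+4) (k+1)] - rational; roots negated = parameters, x = (-2/7), C = -2/9.


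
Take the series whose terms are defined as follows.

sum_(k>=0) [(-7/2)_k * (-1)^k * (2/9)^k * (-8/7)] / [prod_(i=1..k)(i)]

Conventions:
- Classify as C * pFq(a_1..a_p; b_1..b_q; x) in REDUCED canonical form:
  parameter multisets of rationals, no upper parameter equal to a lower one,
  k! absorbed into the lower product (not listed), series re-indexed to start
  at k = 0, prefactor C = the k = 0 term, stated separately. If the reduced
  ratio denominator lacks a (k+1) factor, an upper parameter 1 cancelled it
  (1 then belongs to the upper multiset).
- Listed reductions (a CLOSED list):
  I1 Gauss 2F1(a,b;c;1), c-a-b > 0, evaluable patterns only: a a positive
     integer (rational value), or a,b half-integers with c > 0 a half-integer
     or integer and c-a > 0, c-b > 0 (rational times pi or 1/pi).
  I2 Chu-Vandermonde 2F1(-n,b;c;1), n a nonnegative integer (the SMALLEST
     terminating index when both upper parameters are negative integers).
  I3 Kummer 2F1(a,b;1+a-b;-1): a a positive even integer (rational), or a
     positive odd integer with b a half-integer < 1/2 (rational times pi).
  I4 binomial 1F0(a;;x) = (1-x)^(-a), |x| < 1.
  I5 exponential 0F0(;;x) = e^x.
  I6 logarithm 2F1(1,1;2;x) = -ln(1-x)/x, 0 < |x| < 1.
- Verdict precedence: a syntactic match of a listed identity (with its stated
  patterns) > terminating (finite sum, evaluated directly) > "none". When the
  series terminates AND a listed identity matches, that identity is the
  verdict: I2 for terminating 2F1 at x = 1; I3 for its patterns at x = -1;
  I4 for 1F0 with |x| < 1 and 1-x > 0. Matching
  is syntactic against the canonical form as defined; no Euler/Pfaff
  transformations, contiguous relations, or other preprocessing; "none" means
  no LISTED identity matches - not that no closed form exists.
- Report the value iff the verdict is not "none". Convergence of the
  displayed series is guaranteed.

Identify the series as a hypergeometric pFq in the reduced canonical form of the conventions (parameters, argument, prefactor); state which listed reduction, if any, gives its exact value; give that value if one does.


First insight: x = (-2/9) and the product of the first k integers (C = -8/7, x = -2/9) is k!.
Ratio: r(k) = (-2/9) * (k-7/2) / [(k+1)] - poly over poly, x = (-2/9) from leading terms; C = -8/7 at k = 0.

The series (x = -2/9) is 1F0: upper {-7/2}, lower {-}, prefactor -8/7. Verdict: binomial (I4) fires (the 1F0 binomial series: exponent 7/2, x = -2/9). Exact value: (-8/7) * (11/9)^(7/2).


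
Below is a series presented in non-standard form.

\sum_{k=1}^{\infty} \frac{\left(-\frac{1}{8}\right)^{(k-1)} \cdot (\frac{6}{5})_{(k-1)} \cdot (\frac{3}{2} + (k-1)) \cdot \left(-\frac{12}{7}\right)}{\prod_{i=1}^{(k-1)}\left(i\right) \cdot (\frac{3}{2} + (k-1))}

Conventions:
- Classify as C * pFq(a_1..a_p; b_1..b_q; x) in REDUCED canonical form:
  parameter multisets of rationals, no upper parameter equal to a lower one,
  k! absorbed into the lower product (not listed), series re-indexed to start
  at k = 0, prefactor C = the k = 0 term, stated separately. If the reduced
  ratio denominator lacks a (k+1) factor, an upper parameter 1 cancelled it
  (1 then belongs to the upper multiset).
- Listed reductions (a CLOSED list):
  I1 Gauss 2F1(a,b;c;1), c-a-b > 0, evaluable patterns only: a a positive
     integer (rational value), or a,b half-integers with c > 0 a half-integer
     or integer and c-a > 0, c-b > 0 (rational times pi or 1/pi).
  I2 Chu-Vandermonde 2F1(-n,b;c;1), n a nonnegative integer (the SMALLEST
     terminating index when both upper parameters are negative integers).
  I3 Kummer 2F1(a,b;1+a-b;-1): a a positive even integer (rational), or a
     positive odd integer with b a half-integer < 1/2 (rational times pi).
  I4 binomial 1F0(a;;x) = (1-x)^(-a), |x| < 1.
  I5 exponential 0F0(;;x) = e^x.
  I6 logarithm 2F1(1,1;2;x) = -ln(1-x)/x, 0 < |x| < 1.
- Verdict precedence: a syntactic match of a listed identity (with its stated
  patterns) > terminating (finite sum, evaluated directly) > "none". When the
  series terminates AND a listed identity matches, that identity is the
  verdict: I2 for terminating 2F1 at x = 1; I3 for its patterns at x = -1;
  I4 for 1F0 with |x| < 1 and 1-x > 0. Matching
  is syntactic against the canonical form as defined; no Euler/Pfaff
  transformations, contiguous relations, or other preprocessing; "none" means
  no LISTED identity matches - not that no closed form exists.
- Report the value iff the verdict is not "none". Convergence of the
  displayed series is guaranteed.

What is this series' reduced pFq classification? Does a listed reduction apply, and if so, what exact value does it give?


At argument -\frac{1}{8}: a 1F0 with upper {\frac{6}{5}}, lower {-}, scaled by C = -\frac{12}{7}. Verdict: the I4 binomial reduction matches (the 1F0 binomial series: exponent -6/5, x = -\frac{1}{8}). Value: \left(-\frac{12}{7}\right) \cdot \left(\frac{9}{8}\right)^{-\frac{6}{5}}.

Structural cue: t_0 = -\frac{12}{7} here, and striking the common factor k + 3/2 reduces the term (C = -12/7).
Ratio: r(k) = -\frac{1}{8} * (k+\frac{6}{5}) / [(k+1)] - rational in k, leading ratio -\frac{1}{8}; with t_0 = -\frac{12}{7}, classification follows.


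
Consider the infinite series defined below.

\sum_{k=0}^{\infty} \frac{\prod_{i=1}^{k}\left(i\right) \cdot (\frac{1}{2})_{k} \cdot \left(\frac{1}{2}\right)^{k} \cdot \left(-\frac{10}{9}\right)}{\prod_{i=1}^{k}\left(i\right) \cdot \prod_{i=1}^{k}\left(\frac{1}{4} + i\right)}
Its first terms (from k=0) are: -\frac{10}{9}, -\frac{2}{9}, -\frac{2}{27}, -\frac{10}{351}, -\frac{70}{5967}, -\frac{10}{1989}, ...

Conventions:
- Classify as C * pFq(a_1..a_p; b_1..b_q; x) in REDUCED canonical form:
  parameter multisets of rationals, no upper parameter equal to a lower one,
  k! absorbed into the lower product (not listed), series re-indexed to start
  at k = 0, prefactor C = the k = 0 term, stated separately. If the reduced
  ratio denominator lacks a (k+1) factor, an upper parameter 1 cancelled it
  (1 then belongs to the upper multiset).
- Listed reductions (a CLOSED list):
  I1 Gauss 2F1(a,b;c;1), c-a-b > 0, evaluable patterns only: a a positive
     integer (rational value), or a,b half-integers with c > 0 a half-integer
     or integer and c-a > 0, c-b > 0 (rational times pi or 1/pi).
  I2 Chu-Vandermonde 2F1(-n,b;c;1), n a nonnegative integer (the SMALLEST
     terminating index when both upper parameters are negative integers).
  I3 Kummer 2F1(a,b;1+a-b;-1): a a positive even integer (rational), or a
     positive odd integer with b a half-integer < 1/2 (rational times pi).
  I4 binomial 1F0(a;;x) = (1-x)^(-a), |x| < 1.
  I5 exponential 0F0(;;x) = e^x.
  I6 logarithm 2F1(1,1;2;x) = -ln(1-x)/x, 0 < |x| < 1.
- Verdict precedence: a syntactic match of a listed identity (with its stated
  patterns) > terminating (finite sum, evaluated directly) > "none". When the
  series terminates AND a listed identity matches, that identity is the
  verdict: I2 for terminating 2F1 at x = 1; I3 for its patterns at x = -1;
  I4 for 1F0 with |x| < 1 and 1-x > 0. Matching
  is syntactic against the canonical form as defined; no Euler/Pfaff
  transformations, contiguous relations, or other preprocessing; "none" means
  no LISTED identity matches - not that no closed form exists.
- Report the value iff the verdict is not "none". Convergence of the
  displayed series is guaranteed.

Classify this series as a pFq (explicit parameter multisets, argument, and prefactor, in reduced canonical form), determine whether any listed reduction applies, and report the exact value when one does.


The series (x = \frac{1}{2}) is 2F1: upper {\frac{1}{2}, 1}, lower {\frac{5}{4}}, prefactor -\frac{10}{9}. Verdict: none - this 2F1 at x = \frac{1}{2} matches no listed pattern, and upper {\frac{1}{2}, 1} holds no stopper.

Structural cue: t_0 = -\frac{10}{9} here, and the running product (C = -10/9) telescopes to a rising factorial.
Consecutive-term ratio: r(k) = \frac{1}{2} * (k+\frac{1}{2}) (k+1) / [(k+\frac{5}{4}) (k+1)] ; factor over Q: parameters, x = \frac{1}{2}, and C = -\frac{10}{9}.


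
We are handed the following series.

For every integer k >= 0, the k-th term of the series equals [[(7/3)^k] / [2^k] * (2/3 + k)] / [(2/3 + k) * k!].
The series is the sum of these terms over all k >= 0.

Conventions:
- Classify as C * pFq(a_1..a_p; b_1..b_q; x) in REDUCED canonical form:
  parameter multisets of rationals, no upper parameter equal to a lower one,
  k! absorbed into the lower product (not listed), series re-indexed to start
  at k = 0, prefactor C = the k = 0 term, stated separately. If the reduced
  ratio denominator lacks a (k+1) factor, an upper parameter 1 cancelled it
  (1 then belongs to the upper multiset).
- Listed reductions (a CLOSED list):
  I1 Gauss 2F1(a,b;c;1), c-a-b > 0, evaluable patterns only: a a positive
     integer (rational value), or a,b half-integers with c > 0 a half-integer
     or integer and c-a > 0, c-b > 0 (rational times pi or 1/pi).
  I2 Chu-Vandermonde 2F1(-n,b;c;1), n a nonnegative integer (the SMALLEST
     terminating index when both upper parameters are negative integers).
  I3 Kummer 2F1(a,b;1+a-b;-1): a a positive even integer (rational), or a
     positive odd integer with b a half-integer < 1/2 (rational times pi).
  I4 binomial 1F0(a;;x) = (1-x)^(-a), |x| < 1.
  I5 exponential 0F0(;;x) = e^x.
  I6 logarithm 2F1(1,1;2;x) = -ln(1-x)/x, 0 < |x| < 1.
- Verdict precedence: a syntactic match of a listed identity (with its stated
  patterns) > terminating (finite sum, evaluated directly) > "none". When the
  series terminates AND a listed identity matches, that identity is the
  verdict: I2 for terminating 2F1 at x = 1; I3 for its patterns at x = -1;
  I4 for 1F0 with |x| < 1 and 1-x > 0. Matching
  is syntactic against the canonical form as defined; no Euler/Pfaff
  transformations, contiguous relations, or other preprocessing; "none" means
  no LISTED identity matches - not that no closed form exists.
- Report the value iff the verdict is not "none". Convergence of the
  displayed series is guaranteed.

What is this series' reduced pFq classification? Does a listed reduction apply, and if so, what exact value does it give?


Reduced: x = 7/6, 0F0, upper = {-}, lower = {-}, C = 1. Verdict: the exponential series (I5) applies (the 0F0 exponential series at x = 7/6). Exact value: e^(7/6).

First insight: from the first term 1: the two k-th powers (prefactor 1) combine into one argument.
Step ratio: r(k) = (7/6) * 1 / [(k+1)] - rational in k, leading ratio (7/6); with t_0 = 1, classification follows.


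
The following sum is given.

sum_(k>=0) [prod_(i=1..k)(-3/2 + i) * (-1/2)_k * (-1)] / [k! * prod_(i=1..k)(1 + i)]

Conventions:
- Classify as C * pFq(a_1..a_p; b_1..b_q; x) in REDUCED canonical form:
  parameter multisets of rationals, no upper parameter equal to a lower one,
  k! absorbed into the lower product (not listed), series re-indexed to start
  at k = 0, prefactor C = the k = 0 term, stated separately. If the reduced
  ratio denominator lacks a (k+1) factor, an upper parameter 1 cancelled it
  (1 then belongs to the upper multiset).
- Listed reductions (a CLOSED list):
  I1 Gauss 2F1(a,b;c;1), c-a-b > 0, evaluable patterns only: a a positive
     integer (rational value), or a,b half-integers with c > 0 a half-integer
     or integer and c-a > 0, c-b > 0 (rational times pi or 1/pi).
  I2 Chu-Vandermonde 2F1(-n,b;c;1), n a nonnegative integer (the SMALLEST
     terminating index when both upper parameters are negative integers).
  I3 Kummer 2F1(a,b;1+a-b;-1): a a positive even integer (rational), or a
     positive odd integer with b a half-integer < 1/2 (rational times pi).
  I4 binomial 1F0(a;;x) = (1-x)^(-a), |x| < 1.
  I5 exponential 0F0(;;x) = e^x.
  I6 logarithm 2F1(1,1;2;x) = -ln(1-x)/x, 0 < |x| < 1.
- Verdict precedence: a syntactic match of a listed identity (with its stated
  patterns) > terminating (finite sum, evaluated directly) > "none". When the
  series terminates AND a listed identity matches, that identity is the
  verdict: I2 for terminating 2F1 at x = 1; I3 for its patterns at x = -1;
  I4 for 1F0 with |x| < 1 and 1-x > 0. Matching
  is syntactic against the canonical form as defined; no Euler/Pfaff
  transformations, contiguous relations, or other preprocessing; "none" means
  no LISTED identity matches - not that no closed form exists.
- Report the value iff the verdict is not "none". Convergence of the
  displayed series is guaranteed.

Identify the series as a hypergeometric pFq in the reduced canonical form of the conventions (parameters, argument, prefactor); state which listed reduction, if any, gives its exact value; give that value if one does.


The tell: with t_0 = -1, the lower running product (prefactor -1) is a rising factorial.
Adjacent-term ratio: r(k) = 1 * (k-1/2) (k-1/2) / [(k+2) (k+1)] - poly over poly, x = 1 from leading terms; C = -1 at k = 0.

With C = -1: the canonical form is 2F1(-1/2, -1/2; 2; 1). Verdict at x = 1: Gauss's theorem I1 (half-integer case) matches (x = 1; upper {-1/2, -1/2} half-integers, c = 2 in the evaluable pattern). Sum: (-32/9) / pi.


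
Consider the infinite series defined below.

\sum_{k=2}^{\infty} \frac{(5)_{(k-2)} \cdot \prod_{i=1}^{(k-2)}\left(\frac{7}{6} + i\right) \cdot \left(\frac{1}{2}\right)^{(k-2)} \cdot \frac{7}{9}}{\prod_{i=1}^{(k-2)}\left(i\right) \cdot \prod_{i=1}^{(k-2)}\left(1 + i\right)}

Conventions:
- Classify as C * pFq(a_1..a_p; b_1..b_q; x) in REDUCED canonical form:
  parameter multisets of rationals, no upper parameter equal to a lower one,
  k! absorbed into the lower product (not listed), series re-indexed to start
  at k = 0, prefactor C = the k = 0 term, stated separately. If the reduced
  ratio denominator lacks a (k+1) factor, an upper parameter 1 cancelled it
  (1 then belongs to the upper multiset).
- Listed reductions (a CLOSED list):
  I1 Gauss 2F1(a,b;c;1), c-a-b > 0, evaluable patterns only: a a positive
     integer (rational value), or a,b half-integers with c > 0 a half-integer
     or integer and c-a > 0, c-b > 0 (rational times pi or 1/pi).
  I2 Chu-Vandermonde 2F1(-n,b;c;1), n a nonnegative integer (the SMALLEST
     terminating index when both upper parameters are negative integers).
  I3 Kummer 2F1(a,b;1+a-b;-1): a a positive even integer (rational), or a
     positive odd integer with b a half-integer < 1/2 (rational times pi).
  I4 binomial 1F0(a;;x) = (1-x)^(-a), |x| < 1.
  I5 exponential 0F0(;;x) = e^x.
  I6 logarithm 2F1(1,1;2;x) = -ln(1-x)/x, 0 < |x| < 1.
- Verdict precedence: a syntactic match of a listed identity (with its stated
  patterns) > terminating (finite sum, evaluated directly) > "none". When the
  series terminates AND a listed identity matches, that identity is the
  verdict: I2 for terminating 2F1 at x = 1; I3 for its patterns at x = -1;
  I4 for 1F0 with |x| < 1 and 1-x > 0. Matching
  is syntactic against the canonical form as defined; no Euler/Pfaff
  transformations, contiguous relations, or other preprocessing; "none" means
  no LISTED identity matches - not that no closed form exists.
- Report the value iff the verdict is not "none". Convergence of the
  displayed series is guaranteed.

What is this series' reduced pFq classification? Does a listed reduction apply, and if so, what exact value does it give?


With C = \frac{7}{9}: the canonical form is 2F1(\frac{13}{6}, 5; 2; \frac{1}{2}). Verdict: no listed reduction: x = \frac{1}{2} and upper {\frac{13}{6}, 5} fail every I1-I6 pattern.

Structural cue: from the first term \frac{7}{9}: the product of the first k integers (C = 7/9) is k!.
Adjacent-term ratio: r(k) = \frac{1}{2} * (k+\frac{13}{6}) (k+5) / [(k+2) (k+1)] - rational; roots negated = parameters, x = \frac{1}{2}, C = \frac{7}{9}.


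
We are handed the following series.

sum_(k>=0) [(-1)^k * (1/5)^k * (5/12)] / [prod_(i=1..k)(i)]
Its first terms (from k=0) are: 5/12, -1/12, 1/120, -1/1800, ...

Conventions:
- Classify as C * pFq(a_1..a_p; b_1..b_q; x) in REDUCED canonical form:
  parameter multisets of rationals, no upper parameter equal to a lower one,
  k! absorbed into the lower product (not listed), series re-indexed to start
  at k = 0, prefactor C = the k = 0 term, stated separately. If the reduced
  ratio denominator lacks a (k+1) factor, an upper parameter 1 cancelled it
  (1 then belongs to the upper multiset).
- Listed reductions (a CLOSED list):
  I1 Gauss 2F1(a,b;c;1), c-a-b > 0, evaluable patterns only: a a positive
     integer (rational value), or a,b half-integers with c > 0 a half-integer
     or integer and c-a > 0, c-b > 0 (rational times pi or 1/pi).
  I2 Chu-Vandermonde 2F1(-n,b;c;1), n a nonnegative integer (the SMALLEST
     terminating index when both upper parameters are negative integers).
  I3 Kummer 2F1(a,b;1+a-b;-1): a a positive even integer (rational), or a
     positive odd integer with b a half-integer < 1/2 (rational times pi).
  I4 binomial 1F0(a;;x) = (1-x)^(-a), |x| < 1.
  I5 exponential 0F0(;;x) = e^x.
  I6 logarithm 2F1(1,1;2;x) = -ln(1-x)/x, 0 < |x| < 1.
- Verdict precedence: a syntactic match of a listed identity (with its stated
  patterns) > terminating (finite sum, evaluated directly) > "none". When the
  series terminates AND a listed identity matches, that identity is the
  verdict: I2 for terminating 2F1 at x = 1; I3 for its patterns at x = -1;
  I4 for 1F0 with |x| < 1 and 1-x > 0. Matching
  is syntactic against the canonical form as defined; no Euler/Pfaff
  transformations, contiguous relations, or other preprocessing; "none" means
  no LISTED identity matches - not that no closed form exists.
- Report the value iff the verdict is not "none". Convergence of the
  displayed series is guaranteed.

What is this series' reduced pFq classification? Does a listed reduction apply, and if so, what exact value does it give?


At argument -1/5: a 0F0 with upper {-}, lower {-}, scaled by C = 5/12. Verdict: the exponential series (I5) applies (the 0F0 exponential series at x = -1/5). Hence: (5/12) * e^(-1/5).

Key observation: t_0 being 5/12, the product of the first k integers (C = 5/12) is k!.
Term ratio: r(k) = (-1/5) * 1 / [(k+1)] ; factor over Q: parameters, x = (-1/5), and C = 5/12.


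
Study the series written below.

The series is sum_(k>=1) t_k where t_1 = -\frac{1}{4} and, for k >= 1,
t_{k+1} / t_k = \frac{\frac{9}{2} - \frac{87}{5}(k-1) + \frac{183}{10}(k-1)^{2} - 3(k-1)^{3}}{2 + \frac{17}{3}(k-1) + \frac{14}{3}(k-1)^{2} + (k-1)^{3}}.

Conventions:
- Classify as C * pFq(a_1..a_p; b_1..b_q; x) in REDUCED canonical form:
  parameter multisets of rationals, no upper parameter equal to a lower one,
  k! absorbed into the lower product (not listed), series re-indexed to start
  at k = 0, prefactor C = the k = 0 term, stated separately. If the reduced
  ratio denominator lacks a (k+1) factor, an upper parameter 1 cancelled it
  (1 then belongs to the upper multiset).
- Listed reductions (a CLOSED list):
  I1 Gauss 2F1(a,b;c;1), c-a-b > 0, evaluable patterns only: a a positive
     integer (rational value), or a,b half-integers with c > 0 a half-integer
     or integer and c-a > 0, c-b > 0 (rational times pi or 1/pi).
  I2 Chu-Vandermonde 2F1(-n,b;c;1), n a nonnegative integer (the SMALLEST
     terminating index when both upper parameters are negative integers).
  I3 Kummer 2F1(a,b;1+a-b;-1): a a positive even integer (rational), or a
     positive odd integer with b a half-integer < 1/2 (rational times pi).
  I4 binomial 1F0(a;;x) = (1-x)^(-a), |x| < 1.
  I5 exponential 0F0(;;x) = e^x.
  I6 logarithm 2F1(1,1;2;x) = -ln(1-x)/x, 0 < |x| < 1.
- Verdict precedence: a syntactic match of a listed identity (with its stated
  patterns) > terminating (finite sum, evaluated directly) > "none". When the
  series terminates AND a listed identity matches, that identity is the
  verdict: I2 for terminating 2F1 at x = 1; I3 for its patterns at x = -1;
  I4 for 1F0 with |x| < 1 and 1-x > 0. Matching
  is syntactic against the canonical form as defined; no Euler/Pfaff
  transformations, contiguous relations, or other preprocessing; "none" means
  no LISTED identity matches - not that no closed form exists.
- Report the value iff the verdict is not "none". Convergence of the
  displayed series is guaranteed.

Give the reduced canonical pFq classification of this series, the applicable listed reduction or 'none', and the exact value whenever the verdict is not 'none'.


Classification (C = -\frac{1}{4}): 3F2 with upper {-5, -\frac{3}{5}, -\frac{1}{2}}, lower {\frac{2}{3}, 3}, argument x = -3. Verdict: terminating - upper -5 stops the sum at k = 5; the 6 terms are added exactly. Its exact value is -\frac{693749399}{704000000}.

Structural cue: with t_0 = -\frac{1}{4}, roots of the ratio polynomials (prefactor -1/4) are the negated parameters.
Term ratio: r(k) = -3 * (k-5) (k-\frac{3}{5}) (k-\frac{1}{2}) / [(k+\frac{2}{3}) (k+3) (k+1)] ; factor over Q: parameters, x = -3, and C = -\frac{1}{4}.


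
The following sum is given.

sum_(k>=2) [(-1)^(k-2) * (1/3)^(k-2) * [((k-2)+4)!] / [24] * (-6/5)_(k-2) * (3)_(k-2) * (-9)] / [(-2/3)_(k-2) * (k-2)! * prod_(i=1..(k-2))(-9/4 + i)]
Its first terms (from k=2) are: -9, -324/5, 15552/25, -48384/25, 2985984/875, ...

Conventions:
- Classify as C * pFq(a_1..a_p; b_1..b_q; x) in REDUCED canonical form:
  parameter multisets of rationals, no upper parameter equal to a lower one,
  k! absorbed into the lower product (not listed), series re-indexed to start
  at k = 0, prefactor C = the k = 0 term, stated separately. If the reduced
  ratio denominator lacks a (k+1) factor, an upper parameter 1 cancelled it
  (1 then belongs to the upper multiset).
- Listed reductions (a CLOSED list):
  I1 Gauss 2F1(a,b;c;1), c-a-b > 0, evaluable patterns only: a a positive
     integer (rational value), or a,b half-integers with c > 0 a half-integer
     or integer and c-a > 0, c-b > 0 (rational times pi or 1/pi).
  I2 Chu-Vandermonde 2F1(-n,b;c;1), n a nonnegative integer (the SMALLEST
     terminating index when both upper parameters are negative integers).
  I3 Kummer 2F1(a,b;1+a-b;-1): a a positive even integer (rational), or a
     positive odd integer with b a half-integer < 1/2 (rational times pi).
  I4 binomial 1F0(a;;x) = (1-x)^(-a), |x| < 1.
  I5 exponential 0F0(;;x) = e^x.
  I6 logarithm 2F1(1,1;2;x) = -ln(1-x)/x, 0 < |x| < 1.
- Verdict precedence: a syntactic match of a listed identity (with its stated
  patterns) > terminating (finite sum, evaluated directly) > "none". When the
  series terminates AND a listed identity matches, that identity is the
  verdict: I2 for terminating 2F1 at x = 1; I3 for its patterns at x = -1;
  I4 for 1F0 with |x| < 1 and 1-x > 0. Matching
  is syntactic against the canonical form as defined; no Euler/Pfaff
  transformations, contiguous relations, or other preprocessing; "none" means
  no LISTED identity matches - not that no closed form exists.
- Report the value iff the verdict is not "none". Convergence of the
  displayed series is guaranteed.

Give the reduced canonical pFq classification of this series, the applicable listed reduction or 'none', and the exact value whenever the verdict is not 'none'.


Prefactor -9, argument -1/3: 3F2 with upper {-6/5, 3, 5} over lower {-5/4, -2/3}. Verdict: none - at argument -1/3 the multisets {-6/5, 3, 5} ; {-5/4, -2/3} match no listed identity.

Key observation: x = (-1/3) and the lower running product (prefactor -9) is a rising factorial.
Term ratio: r(k) = (-1/3) * (k-6/5) (k+3) (k+5) / [(k-5/4) (k-2/3) (k+1)] - rational; roots negated = parameters, x = (-1/3), C = -9.


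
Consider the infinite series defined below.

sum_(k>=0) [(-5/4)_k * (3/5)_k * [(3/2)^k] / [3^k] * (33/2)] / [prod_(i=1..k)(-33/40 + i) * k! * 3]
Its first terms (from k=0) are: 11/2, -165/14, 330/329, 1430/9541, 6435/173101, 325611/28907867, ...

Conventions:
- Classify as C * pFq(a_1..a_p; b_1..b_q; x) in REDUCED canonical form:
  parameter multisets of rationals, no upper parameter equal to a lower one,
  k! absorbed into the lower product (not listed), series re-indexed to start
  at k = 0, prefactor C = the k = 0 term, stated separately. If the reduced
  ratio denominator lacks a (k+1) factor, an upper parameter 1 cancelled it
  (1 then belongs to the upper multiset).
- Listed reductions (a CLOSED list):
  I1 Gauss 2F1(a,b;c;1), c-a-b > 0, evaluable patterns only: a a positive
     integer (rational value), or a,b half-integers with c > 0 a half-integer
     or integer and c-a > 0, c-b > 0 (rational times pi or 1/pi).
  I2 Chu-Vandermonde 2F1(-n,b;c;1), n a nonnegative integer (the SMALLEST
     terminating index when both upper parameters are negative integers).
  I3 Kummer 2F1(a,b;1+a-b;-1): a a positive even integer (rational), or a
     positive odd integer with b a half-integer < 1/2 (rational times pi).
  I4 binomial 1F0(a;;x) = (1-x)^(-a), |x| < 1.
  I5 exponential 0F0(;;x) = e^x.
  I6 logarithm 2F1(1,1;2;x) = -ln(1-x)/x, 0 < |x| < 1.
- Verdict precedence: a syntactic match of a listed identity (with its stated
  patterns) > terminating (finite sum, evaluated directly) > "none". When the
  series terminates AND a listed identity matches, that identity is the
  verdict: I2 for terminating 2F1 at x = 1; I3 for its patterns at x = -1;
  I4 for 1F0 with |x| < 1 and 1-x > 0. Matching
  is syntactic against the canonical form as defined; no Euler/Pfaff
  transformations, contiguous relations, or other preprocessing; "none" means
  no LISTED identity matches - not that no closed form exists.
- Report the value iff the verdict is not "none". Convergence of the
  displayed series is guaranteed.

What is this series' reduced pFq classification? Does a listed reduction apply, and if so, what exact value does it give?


At argument 1/2: a 2F1 with upper {-5/4, 3/5}, lower {7/40}, scaled by C = 11/2. Verdict: none. No listed pattern accepts 2F1(-5/4, 3/5; 7/40; 1/2).

Key observation: t_0 being 11/2, the lower running product (C = 11/2) is a rising factorial.
Term ratio: r(k) = (1/2) * (k-5/4) (k+3/5) / [(k+7/40) (k+1)] - rational in k. x = (1/2); t_0 = 11/2; negate the roots.


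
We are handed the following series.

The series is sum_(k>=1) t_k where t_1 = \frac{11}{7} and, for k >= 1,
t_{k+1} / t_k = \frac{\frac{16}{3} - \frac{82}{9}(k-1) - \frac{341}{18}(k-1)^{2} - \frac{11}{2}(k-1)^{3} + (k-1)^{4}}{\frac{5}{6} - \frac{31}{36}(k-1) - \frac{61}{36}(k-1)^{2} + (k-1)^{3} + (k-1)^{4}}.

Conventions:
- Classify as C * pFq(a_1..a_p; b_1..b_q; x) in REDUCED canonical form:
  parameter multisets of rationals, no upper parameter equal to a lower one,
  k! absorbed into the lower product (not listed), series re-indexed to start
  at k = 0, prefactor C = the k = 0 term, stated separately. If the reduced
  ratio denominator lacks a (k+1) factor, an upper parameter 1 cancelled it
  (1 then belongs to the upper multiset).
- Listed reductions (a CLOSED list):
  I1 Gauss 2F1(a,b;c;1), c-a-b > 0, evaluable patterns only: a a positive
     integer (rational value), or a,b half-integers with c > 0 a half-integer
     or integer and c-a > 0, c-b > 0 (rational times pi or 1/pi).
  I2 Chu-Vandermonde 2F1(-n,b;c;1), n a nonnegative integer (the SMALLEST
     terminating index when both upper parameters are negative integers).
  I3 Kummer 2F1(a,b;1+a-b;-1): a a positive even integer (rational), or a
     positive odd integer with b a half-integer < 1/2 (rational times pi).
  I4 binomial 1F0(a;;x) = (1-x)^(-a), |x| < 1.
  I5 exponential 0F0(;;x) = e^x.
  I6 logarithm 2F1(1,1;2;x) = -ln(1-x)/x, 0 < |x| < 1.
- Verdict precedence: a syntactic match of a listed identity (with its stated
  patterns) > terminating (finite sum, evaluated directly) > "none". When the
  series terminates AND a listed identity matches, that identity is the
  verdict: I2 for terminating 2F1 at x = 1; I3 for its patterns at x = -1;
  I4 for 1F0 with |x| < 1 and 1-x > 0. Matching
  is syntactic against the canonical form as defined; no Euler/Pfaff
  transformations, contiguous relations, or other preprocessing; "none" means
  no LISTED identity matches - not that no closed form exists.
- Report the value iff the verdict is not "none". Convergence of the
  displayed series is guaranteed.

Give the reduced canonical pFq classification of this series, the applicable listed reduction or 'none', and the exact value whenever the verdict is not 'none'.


Classification (C = \frac{11}{7}): 3F2 with upper {-8, -\frac{1}{3}, \frac{4}{3}}, lower {-\frac{5}{6}, -\frac{2}{3}}, argument x = 1. Verdict: terminating - no listed pattern fits, but -8 in the upper list cuts the series at k = 8; direct evaluation. Value: \frac{372185847}{49579075}.

Key step: t_0 being \frac{11}{7}, cancel k + 3/2 from the displayed ratio first; then C = 11/7, x = 1.
Adjacent-term ratio: r(k) = 1 * (k-8) (k-\frac{1}{3}) (k+\frac{4}{3}) / [(k-\frac{5}{6}) (k-\frac{2}{3}) (k+1)] - rational; roots negated = parameters, x = 1, C = \frac{11}{7}.


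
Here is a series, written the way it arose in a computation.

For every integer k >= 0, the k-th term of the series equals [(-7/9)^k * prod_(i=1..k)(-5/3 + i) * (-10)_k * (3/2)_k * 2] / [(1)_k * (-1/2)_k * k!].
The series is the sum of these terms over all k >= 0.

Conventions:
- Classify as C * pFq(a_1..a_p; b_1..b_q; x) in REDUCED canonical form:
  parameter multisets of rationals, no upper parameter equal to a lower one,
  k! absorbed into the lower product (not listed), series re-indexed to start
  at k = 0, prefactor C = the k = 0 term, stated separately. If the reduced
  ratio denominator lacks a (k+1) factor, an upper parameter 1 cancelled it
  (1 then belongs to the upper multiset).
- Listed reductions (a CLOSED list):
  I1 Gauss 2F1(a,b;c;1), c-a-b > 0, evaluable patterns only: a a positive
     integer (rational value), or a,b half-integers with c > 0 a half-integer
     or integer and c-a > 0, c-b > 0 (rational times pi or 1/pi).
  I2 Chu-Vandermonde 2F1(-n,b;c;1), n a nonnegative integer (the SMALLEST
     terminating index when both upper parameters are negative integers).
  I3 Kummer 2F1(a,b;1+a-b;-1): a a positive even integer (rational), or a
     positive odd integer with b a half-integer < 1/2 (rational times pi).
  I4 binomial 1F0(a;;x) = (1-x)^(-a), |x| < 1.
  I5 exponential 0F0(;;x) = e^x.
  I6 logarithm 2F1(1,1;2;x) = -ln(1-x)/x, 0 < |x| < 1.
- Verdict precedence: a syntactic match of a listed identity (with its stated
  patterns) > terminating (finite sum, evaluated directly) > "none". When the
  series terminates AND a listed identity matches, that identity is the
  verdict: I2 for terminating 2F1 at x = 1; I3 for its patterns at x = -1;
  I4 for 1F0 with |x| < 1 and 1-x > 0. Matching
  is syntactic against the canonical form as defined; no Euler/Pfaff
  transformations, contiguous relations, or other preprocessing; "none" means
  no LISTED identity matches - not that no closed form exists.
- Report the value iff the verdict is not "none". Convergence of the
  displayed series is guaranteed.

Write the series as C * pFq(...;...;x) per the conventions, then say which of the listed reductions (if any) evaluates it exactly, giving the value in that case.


Reduced: x = -7/9, 3F2, upper = {-10, -2/3, 3/2}, lower = {-1/2, 1}, C = 2. Verdict: terminating. With -10 upstairs the series is a 11-term polynomial sum; evaluated term by term. Sum: 6509274259792993120/5559060566555523.

Key step: t_0 being 2, the running product (C = 2, x = -7/9) telescopes to a rising factorial.
Step ratio: r(k) = (-7/9) * (k-10) (k-2/3) (k+3/2) / [(k-1/2) (k+1) (k+1)] - rational in k, leading ratio (-7/9); with t_0 = 2, classification follows.


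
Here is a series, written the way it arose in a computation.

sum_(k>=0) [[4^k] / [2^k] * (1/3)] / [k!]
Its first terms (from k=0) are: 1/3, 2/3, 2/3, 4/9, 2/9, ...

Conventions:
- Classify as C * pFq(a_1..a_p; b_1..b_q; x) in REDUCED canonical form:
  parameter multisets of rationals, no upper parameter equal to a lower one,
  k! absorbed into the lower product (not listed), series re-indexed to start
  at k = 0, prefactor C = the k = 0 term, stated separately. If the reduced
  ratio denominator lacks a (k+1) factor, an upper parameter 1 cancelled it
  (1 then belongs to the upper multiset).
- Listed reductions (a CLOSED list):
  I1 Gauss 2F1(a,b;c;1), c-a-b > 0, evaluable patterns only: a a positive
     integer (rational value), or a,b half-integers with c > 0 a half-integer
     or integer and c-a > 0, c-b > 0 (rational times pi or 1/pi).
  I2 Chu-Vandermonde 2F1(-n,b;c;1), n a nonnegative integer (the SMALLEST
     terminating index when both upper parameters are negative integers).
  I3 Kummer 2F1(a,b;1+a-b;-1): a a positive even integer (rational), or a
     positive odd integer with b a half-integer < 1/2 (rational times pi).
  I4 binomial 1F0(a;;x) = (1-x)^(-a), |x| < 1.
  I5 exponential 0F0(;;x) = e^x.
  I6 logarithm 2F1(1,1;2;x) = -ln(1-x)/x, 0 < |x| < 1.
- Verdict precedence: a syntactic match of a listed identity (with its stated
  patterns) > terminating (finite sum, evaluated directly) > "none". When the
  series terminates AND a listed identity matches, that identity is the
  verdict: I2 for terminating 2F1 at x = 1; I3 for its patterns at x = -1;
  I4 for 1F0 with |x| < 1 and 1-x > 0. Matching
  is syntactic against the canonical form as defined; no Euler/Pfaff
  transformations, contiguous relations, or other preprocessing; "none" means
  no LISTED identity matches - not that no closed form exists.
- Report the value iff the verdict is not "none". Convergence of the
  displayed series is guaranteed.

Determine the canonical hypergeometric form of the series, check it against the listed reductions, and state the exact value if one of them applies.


x = 2 here; the reduced form reads 0F0, upper {-}, lower {-}, C = 1/3. Verdict (x = 2): the I5 exponential reduction applies (the 0F0 exponential series at x = 2). Sum: (1/3) * e^(2).

Key step: from the first term 1/3: the two k-th powers (C = 1/3) combine into one argument.
Term ratio: r(k) = 2 * 1 / [(k+1)] - rational in k, leading ratio 2; with t_0 = 1/3, classification follows.


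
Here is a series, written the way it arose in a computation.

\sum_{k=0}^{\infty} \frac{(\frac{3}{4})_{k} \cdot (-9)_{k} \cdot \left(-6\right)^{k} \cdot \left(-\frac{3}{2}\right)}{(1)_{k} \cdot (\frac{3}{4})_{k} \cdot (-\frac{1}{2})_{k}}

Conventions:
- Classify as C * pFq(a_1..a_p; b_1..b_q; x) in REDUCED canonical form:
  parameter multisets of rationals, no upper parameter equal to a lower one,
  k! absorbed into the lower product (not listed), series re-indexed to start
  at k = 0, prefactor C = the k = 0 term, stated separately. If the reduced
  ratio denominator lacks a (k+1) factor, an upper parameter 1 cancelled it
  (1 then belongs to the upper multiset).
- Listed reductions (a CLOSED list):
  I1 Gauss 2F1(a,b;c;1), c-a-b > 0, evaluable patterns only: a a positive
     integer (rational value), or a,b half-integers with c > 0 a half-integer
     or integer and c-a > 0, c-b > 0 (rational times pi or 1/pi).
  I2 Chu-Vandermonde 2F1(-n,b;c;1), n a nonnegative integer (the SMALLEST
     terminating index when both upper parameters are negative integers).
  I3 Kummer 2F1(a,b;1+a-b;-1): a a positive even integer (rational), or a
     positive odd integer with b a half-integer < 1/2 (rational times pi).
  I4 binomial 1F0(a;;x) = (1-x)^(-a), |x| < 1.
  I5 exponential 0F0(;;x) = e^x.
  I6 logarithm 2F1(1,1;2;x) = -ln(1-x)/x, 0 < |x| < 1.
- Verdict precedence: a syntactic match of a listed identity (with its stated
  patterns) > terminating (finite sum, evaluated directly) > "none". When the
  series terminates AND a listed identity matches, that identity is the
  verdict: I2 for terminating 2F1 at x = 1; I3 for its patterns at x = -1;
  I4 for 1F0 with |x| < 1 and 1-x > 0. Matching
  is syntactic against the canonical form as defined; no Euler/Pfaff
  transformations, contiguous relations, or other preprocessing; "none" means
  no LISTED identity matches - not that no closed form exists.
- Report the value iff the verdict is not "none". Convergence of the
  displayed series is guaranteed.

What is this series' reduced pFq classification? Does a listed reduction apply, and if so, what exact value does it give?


Key step: t_0 = -\frac{3}{2} here, and the parameter 3/4 appears in both the upper and lower lists and cancels.
Ratio: r(k) = -6 * (k-9) / [(k-\frac{1}{2}) (k+1)] - rational; roots negated = parameters, x = -6, C = -\frac{3}{2}.

With C = -\frac{3}{2}: the canonical form is 1F1(-9; -\frac{1}{2}; -6). Verdict: terminating. (-9)_k vanishes past k = 9, leaving a 10-term sum, computed directly. Value: \frac{71107417281}{50050}.


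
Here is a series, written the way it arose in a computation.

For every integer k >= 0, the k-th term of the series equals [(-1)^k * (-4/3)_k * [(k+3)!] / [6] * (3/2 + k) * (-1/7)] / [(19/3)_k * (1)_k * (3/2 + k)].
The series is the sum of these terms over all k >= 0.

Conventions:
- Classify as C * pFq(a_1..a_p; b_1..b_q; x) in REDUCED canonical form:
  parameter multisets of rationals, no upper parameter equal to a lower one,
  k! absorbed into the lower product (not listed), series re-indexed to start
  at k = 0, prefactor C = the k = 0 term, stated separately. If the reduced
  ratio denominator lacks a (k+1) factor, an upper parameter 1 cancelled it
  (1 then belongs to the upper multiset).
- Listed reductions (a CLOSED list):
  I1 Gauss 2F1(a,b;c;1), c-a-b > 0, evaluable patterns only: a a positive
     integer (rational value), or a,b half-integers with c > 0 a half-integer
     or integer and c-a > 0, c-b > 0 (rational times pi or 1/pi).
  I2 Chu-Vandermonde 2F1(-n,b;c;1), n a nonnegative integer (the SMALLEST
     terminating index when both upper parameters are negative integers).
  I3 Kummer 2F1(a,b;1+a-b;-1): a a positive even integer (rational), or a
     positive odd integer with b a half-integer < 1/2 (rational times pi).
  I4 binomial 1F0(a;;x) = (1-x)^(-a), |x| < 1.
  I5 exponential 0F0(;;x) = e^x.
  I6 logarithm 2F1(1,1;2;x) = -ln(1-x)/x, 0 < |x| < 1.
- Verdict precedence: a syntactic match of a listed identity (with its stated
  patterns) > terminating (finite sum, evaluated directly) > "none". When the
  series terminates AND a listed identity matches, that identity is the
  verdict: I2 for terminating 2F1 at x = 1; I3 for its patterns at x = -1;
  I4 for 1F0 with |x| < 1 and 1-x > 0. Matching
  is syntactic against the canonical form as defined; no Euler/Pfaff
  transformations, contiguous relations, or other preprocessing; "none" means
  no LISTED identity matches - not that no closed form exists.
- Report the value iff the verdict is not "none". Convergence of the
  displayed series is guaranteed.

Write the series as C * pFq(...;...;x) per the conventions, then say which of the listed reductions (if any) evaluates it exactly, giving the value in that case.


Reduced: x = -1, 2F1, upper = {-4/3, 4}, lower = {19/3}, C = -1/7. Verdict: the Kummer evaluation I3 applies (x = -1; c = 19/3 equals 1+a-b for upper {-4/3, 4}: listed pattern). Sum: -52/189.

The tell: t_0 being -1/7, (1)_k (prefactor -1/7) is k! itself.
Term ratio: r(k) = (-1) * (k-4/3) (k+4) / [(k+19/3) (k+1)] - rational; roots negated = parameters, x = (-1), C = -1/7.
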